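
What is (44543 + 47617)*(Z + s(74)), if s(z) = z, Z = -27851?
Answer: -2559928320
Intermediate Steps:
(44543 + 47617)*(Z + s(74)) = (44543 + 47617)*(-27851 + 74) = 92160*(-27777) = -2559928320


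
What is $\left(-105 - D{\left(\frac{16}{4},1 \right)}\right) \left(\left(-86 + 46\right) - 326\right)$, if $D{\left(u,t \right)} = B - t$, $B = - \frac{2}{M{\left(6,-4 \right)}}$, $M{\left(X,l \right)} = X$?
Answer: $37942$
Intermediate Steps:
$B = - \frac{1}{3}$ ($B = - \frac{2}{6} = \left(-2\right) \frac{1}{6} = - \frac{1}{3} \approx -0.33333$)
$D{\left(u,t \right)} = - \frac{1}{3} - t$
$\left(-105 - D{\left(\frac{16}{4},1 \right)}\right) \left(\left(-86 + 46\right) - 326\right) = \left(-105 - \left(- \frac{1}{3} - 1\right)\right) \left(\left(-86 + 46\right) - 326\right) = \left(-105 - \left(- \frac{1}{3} - 1\right)\right) \left(-40 - 326\right) = \left(-105 - - \frac{4}{3}\right) \left(-366\right) = \left(-105 + \frac{4}{3}\right) \left(-366\right) = \left(- \frac{311}{3}\right) \left(-366\right) = 37942$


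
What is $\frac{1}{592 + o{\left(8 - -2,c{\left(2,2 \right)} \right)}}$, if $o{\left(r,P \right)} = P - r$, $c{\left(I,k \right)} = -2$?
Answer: $\frac{1}{580} \approx 0.0017241$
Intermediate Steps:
$\frac{1}{592 + o{\left(8 - -2,c{\left(2,2 \right)} \right)}} = \frac{1}{592 - \left(10 + 2\right)} = \frac{1}{592 - 12} = \frac{1}{580}$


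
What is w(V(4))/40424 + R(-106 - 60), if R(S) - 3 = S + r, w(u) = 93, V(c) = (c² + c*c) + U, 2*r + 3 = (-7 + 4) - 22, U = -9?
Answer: -230805/1304 ≈ -177.00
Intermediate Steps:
r = -14 (r = -3/2 + ((-7 + 4) - 22)/2 = -3/2 + (-3 - 22)/2 = -3/2 + (½)*(-25) = -3/2 - 25/2 = -14)
V(c) = -9 + 2*c² (V(c) = (c² + c*c) - 9 = (c² + c²) - 9 = 2*c² - 9 = -9 + 2*c²)
R(S) = -11 + S (R(S) = 3 + (S - 14) = 3 + (-14 + S) = -11 + S)
w(V(4))/40424 + R(-106 - 60) = 93/40424 + (-11 + (-106 - 60)) = 93*(1/40424) + (-11 - 166) = 3/1304 - 177 = -230805/1304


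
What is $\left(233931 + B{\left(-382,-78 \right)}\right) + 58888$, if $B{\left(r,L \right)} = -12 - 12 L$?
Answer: $293743$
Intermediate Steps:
$\left(233931 + B{\left(-382,-78 \right)}\right) + 58888 = \left(233931 - -924\right) + 58888 = \left(233931 + \left(-12 + 936\right)\right) + 58888 = \left(233931 + 924\right) + 58888 = 234855 + 58888 = 293743$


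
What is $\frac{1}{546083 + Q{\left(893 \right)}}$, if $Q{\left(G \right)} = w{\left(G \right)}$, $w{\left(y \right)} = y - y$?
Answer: $\frac{1}{546083} \approx 1.8312 \cdot 10^{-6}$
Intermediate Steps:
$w{\left(y \right)} = 0$
$Q{\left(G \right)} = 0$
$\frac{1}{546083 + Q{\left(893 \right)}} = \frac{1}{546083 + 0} = \frac{1}{546083}$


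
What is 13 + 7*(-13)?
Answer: -78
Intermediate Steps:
13 + 7*(-13) = 13 - 91 = -78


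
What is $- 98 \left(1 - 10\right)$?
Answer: $882$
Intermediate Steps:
$- 98 \left(1 - 10\right) = \left(-98\right) \left(-9\right) = 882$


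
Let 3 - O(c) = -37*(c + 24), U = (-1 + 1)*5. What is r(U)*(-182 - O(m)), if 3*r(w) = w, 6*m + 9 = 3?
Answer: 0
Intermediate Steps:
U = 0 (U = 0*5 = 0)
m = -1 (m = -3/2 + (⅙)*3 = -3/2 + ½ = -1)
O(c) = 891 + 37*c (O(c) = 3 - (-37)*(c + 24) = 3 - (-37)*(24 + c) = 3 - (-888 - 37*c) = 3 + (888 + 37*c) = 891 + 37*c)
r(w) = w/3
r(U)*(-182 - O(m)) = ((⅓)*0)*(-182 - (891 + 37*(-1))) = 0*(-182 - (891 - 37)) = 0*(-182 - 1*854) = 0*(-182 - 854) = 0*(-1036) = 0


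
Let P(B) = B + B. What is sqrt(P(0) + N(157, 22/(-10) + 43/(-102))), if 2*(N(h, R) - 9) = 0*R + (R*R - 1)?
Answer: sqrt(12418538)/1020 ≈ 3.4549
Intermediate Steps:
P(B) = 2*B
N(h, R) = 17/2 + R**2/2 (N(h, R) = 9 + (0*R + (R*R - 1))/2 = 9 + (0 + (R**2 - 1))/2 = 9 + (0 + (-1 + R**2))/2 = 9 + (-1 + R**2)/2 = 9 + (-1/2 + R**2/2) = 17/2 + R**2/2)
sqrt(P(0) + N(157, 22/(-10) + 43/(-102))) = sqrt(2*0 + (17/2 + (22/(-10) + 43/(-102))**2/2)) = sqrt(0 + (17/2 + (22*(-1/10) + 43*(-1/102))**2/2)) = sqrt(0 + (17/2 + (-11/5 - 43/102)**2/2)) = sqrt(0 + (17/2 + (-1337/510)**2/2)) = sqrt(0 + (17/2 + (1/2)*(1787569/260100))) = sqrt(0 + (17/2 + 1787569/520200)) = sqrt(0 + 6209269/520200) = sqrt(6209269/520200) = sqrt(12418538)/1020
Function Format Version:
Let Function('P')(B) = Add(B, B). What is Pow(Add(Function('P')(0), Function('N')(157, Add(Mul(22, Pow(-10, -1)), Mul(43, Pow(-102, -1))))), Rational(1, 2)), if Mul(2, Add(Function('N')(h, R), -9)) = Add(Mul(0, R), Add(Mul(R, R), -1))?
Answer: Mul(Rational(1, 1020), Pow(12418538, Rational(1, 2))) ≈ 3.4549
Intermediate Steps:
Function('P')(B) = Mul(2, B)
Function('N')(h, R) = Add(Rational(17, 2), Mul(Rational(1, 2), Pow(R, 2))) (Function('N')(h, R) = Add(9, Mul(Rational(1, 2), Add(Mul(0, R), Add(Mul(R, R), -1)))) = Add(9, Mul(Rational(1, 2), Add(0, Add(Pow(R, 2), -1)))) = Add(9, Mul(Rational(1, 2), Add(0, Add(-1, Pow(R, 2))))) = Add(9, Mul(Rational(1, 2), Add(-1, Pow(R, 2)))) = Add(9, Add(Rational(-1, 2), Mul(Rational(1, 2), Pow(R, 2)))) = Add(Rational(17, 2), Mul(Rational(1, 2), Pow(R, 2))))
Pow(Add(Function('P')(0), Function('N')(157, Add(Mul(22, Pow(-10, -1)), Mul(43, Pow(-102, -1))))), Rational(1, 2)) = Pow(Add(Mul(2, 0), Add(Rational(17, 2), Mul(Rational(1, 2), Pow(Add(Mul(22, Pow(-10, -1)), Mul(43, Pow(-102, -1))), 2)))), Rational(1, 2)) = Pow(Add(0, Add(Rational(17, 2), Mul(Rational(1, 2), Pow(Add(Mul(22, Rational(-1, 10)), Mul(43, Rational(-1, 102))), 2)))), Rational(1, 2)) = Pow(Add(0, Add(Rational(17, 2), Mul(Rational(1, 2), Pow(Add(Rational(-11, 5), Rational(-43, 102)), 2)))), Rational(1, 2)) = Pow(Add(0, Add(Rational(17, 2), Mul(Rational(1, 2), Pow(Rational(-1337, 510), 2)))), Rational(1, 2)) = Pow(Add(0, Add(Rational(17, 2), Mul(Rational(1, 2), Rational(1787569, 260100)))), Rational(1, 2)) = Pow(Add(0, Add(Rational(17, 2), Rational(1787569, 520200))), Rational(1, 2)) = Pow(Add(0, Rational(6209269, 520200)), Rational(1, 2)) = Pow(Rational(6209269, 520200), Rational(1, 2)) = Mul(Rational(1, 1020), Pow(12418538, Rational(1, 2)))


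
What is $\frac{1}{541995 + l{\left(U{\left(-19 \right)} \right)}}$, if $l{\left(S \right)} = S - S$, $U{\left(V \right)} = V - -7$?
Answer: $\frac{1}{541995} \approx 1.845 \cdot 10^{-6}$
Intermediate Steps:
$U{\left(V \right)} = 7 + V$ ($U{\left(V \right)} = V + 7 = 7 + V$)
$l{\left(S \right)} = 0$
$\frac{1}{541995 + l{\left(U{\left(-19 \right)} \right)}} = \frac{1}{541995 + 0} = \frac{1}{541995}$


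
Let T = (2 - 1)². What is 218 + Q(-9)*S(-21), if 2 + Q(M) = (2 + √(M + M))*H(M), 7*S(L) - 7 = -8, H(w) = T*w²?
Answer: 1366/7 - 243*I*√2/7 ≈ 195.14 - 49.093*I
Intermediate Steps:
T = 1 (T = 1² = 1)
H(w) = w² (H(w) = 1*w² = w²)
S(L) = -⅐ (S(L) = 1 + (⅐)*(-8) = 1 - 8/7 = -⅐)
Q(M) = -2 + M²*(2 + √2*√M) (Q(M) = -2 + (2 + √(M + M))*M² = -2 + (2 + √(2*M))*M² = -2 + (2 + √2*√M)*M² = -2 + M²*(2 + √2*√M))
218 + Q(-9)*S(-21) = 218 + (-2 + 2*(-9)² + √2*(-9)^(5/2))*(-⅐) = 218 + (-2 + 2*81 + √2*(243*I))*(-⅐) = 218 + (-2 + 162 + 243*I*√2)*(-⅐) = 218 + (160 + 243*I*√2)*(-⅐) = 218 + (-160/7 - 243*I*√2/7) = 1366/7 - 243*I*√2/7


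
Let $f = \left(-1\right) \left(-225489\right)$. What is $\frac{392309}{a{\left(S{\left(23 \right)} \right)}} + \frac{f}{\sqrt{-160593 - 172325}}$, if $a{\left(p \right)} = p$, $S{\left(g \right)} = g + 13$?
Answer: $\frac{392309}{36} - \frac{225489 i \sqrt{332918}}{332918} \approx 10897.0 - 390.8 i$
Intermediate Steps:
$S{\left(g \right)} = 13 + g$
$f = 225489$
$\frac{392309}{a{\left(S{\left(23 \right)} \right)}} + \frac{f}{\sqrt{-160593 - 172325}} = \frac{392309}{13 + 23} + \frac{225489}{\sqrt{-160593 - 172325}} = \frac{392309}{36} + \frac{225489}{\sqrt{-332918}} = 392309 \cdot \frac{1}{36} + \frac{225489}{i \sqrt{332918}} = \frac{392309}{36} + 225489 \left(- \frac{i \sqrt{332918}}{332918}\right) = \frac{392309}{36} - \frac{225489 i \sqrt{332918}}{332918}$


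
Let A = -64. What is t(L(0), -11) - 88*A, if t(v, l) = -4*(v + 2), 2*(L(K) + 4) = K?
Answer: 5640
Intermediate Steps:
L(K) = -4 + K/2
t(v, l) = -8 - 4*v (t(v, l) = -4*(2 + v) = -8 - 4*v)
t(L(0), -11) - 88*A = (-8 - 4*(-4 + (1/2)*0)) - 88*(-64) = (-8 - 4*(-4 + 0)) + 5632 = (-8 - 4*(-4)) + 5632 = (-8 + 16) + 5632 = 8 + 5632 = 5640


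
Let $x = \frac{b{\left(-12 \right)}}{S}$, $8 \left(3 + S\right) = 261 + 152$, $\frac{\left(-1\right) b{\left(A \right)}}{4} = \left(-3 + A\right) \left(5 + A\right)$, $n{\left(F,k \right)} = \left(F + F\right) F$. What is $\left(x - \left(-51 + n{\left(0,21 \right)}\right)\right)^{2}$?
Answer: $\frac{271557441}{151321} \approx 1794.6$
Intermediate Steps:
$n{\left(F,k \right)} = 2 F^{2}$ ($n{\left(F,k \right)} = 2 F F = 2 F^{2}$)
$b{\left(A \right)} = - 4 \left(-3 + A\right) \left(5 + A\right)$
$S = \frac{389}{8}$ ($S = -3 + \frac{261 + 152}{8} = -3 + \frac{1}{8} \cdot 413 = -3 + \frac{413}{8} = \frac{389}{8} \approx 48.625$)
$x = - \frac{3360}{389}$ ($x = \frac{60 - -96 - 4 \left(-12\right)^{2}}{\frac{389}{8}} = \left(60 + 96 - 576\right) \frac{8}{389} = \left(-420\right) \frac{8}{389} = - \frac{3360}{389} \approx -8.6375$)
$\left(x - \left(-51 + n{\left(0,21 \right)}\right)\right)^{2} = \left(- \frac{3360}{389} + \left(51 - 2 \cdot 0^{2}\right)\right)^{2} = \left(- \frac{3360}{389} + \left(51 - 2 \cdot 0\right)\right)^{2} = \left(- \frac{3360}{389} + \left(51 - 0\right)\right)^{2} = \left(- \frac{3360}{389} + \left(51 + 0\right)\right)^{2} = \left(- \frac{3360}{389} + 51\right)^{2} = \left(\frac{16479}{389}\right)^{2} = \frac{271557441}{151321}$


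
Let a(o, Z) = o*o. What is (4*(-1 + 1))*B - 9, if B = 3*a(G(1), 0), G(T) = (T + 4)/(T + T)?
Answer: -9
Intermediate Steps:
G(T) = (4 + T)/(2*T) (G(T) = (4 + T)/((2*T)) = (4 + T)*(1/(2*T)) = (4 + T)/(2*T))
a(o, Z) = o²
B = 75/4 (B = 3*((½)*(4 + 1)/1)² = 3*((½)*1*5)² = 3*(5/2)² = 3*(25/4) = 75/4 ≈ 18.750)
(4*(-1 + 1))*B - 9 = (4*(-1 + 1))*(75/4) - 9 = (4*0)*(75/4) - 9 = 0*(75/4) - 9 = 0 - 9 = -9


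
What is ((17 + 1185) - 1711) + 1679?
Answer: 1170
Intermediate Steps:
((17 + 1185) - 1711) + 1679 = (1202 - 1711) + 1679 = -509 + 1679 = 1170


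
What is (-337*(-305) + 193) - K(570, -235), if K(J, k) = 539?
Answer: 102439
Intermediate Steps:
(-337*(-305) + 193) - K(570, -235) = (-337*(-305) + 193) - 1*539 = (102785 + 193) - 539 = 102978 - 539 = 102439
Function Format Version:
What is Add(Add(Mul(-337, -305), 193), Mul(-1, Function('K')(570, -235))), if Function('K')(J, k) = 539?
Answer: 102439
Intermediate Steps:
Add(Add(Mul(-337, -305), 193), Mul(-1, Function('K')(570, -235))) = Add(Add(Mul(-337, -305), 193), Mul(-1, 539)) = Add(Add(102785, 193), -539) = Add(102978, -539) = 102439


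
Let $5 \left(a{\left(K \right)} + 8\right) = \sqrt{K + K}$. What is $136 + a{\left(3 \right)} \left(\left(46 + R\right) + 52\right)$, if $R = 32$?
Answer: $-904 + 26 \sqrt{6} \approx -840.31$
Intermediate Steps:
$a{\left(K \right)} = -8 + \frac{\sqrt{2} \sqrt{K}}{5}$ ($a{\left(K \right)} = -8 + \frac{\sqrt{K + K}}{5} = -8 + \frac{\sqrt{2 K}}{5} = -8 + \frac{\sqrt{2} \sqrt{K}}{5}$)
$136 + a{\left(3 \right)} \left(\left(46 + R\right) + 52\right) = 136 + \left(-8 + \frac{\sqrt{2} \sqrt{3}}{5}\right) \left(\left(46 + 32\right) + 52\right) = 136 + \left(-8 + \frac{\sqrt{6}}{5}\right) \left(78 + 52\right) = 136 + \left(-8 + \frac{\sqrt{6}}{5}\right) 130 = 136 - \left(1040 - 26 \sqrt{6}\right) = -904 + 26 \sqrt{6}$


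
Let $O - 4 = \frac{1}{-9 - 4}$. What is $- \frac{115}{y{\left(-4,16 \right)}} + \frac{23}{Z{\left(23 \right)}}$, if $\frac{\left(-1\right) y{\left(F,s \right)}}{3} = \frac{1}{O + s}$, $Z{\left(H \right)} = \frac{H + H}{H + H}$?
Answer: $\frac{30682}{39} \approx 786.72$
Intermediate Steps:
$Z{\left(H \right)} = 1$ ($Z{\left(H \right)} = \frac{2 H}{2 H} = 2 H \frac{1}{2 H} = 1$)
$O = \frac{51}{13}$ ($O = 4 + \frac{1}{-9 - 4} = 4 + \frac{1}{-13} = 4 - \frac{1}{13} = \frac{51}{13} \approx 3.9231$)
$y{\left(F,s \right)} = - \frac{3}{\frac{51}{13} + s}$
$- \frac{115}{y{\left(-4,16 \right)}} + \frac{23}{Z{\left(23 \right)}} = - \frac{115}{\left(-39\right) \frac{1}{51 + 13 \cdot 16}} + \frac{23}{1} = - \frac{115}{\left(-39\right) \frac{1}{51 + 208}} + 23 \cdot 1 = - \frac{115}{\left(-39\right) \frac{1}{259}} + 23 = - \frac{115}{- \frac{39}{259}} + 23 = \left(-115\right) \left(- \frac{259}{39}\right) + 23 = \frac{29785}{39} + 23 = \frac{30682}{39}$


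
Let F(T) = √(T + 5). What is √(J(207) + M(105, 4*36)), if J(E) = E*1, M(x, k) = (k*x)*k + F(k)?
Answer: √(2177487 + √149) ≈ 1475.6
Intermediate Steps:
F(T) = √(5 + T)
M(x, k) = √(5 + k) + x*k² (M(x, k) = (k*x)*k + √(5 + k) = x*k² + √(5 + k) = √(5 + k) + x*k²)
J(E) = E
√(J(207) + M(105, 4*36)) = √(207 + (√(5 + 4*36) + 105*(4*36)²)) = √(207 + (√(5 + 144) + 105*144²)) = √(207 + (√149 + 105*20736)) = √(207 + (√149 + 2177280)) = √(207 + (2177280 + √149)) = √(2177487 + √149)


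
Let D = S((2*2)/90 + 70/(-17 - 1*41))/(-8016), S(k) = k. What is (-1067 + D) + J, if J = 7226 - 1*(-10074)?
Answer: 169811466557/10460880 ≈ 16233.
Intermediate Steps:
J = 17300 (J = 7226 + 10074 = 17300)
D = 1517/10460880 (D = ((2*2)/90 + 70/(-17 - 1*41))/(-8016) = (4*(1/90) + 70/(-17 - 41))*(-1/8016) = (2/45 + 70/(-58))*(-1/8016) = (2/45 + 70*(-1/58))*(-1/8016) = (2/45 - 35/29)*(-1/8016) = -1517/1305*(-1/8016) = 1517/10460880 ≈ 0.00014502)
(-1067 + D) + J = (-1067 + 1517/10460880) + 17300 = -11161757443/10460880 + 17300 = 169811466557/10460880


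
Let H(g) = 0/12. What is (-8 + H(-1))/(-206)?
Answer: 4/103 ≈ 0.038835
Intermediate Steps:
H(g) = 0 (H(g) = 0*(1/12) = 0)
(-8 + H(-1))/(-206) = (-8 + 0)/(-206) = -1/206*(-8) = 4/103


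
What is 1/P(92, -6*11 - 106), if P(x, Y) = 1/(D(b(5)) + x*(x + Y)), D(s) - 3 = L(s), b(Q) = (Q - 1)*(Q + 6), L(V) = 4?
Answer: -7353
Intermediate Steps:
b(Q) = (-1 + Q)*(6 + Q)
D(s) = 7 (D(s) = 3 + 4 = 7)
P(x, Y) = 1/(7 + x*(Y + x)) (P(x, Y) = 1/(7 + x*(x + Y)) = 1/(7 + x*(Y + x)))
1/P(92, -6*11 - 106) = 1/(1/(7 + 92² + (-6*11 - 106)*92)) = 1/(1/(7 + 8464 + (-66 - 106)*92)) = 1/(1/(7 + 8464 - 172*92)) = 1/(1/(7 + 8464 - 15824)) = 1/(1/(-7353)) = 1/(-1/7353) = -7353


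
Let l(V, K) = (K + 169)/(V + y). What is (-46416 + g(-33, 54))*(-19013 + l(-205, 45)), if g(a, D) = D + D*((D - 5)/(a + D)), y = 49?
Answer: 11428930426/13 ≈ 8.7915e+8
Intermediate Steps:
g(a, D) = D + D*(-5 + D)/(D + a) (g(a, D) = D + D*((-5 + D)/(D + a)) = D + D*(-5 + D)/(D + a))
l(V, K) = (169 + K)/(49 + V) (l(V, K) = (K + 169)/(V + 49) = (169 + K)/(49 + V))
(-46416 + g(-33, 54))*(-19013 + l(-205, 45)) = (-46416 + 54*(-5 - 33 + 2*54)/(54 - 33))*(-19013 + (169 + 45)/(49 - 205)) = (-46416 + 54*(-5 - 33 + 108)/21)*(-19013 + 214/(-156)) = (-46416 + 54*(1/21)*70)*(-19013 - 1/156*214) = (-46416 + 180)*(-19013 - 107/78) = -46236*(-1483121/78) = 11428930426/13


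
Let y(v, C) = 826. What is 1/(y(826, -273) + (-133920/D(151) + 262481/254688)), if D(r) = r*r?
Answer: 5807141088/4768575551009 ≈ 0.0012178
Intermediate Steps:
D(r) = r²
1/(y(826, -273) + (-133920/D(151) + 262481/254688)) = 1/(826 + (-133920/(151²) + 262481/254688)) = 1/(826 + (-133920/22801 + 262481*(1/254688))) = 1/(826 + (-133920*1/22801 + 262481/254688)) = 1/(826 + (-133920/22801 + 262481/254688)) = 1/(826 - 28122987679/5807141088) = 1/(4768575551009/5807141088) = 5807141088/4768575551009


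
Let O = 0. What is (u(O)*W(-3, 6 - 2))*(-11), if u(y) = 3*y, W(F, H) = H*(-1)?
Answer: 0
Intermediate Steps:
W(F, H) = -H
(u(O)*W(-3, 6 - 2))*(-11) = ((3*0)*(-(6 - 2)))*(-11) = (0*(-1*4))*(-11) = (0*(-4))*(-11) = 0*(-11) = 0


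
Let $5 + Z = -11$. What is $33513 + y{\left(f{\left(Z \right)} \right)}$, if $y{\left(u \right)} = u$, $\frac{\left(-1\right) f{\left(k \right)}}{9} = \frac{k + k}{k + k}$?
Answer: $33504$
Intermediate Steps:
$Z = -16$ ($Z = -5 - 11 = -16$)
$f{\left(k \right)} = -9$ ($f{\left(k \right)} = - 9 \frac{k + k}{k + k} = - 9 \frac{2 k}{2 k} = - 9 \cdot 2 k \frac{1}{2 k} = \left(-9\right) 1 = -9$)
$33513 + y{\left(f{\left(Z \right)} \right)} = 33513 - 9 = 33504$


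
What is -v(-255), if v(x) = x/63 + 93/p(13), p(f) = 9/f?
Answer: -912/7 ≈ -130.29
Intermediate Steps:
v(x) = 403/3 + x/63 (v(x) = x/63 + 93/((9/13)) = x*(1/63) + 93/((9*(1/13))) = x/63 + 93/(9/13) = x/63 + 93*(13/9) = x/63 + 403/3 = 403/3 + x/63)
-v(-255) = -(403/3 + (1/63)*(-255)) = -(403/3 - 85/21) = -1*912/7 = -912/7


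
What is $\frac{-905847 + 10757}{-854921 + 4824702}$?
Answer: $- \frac{895090}{3969781} \approx -0.22548$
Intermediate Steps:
$\frac{-905847 + 10757}{-854921 + 4824702} = - \frac{895090}{3969781}$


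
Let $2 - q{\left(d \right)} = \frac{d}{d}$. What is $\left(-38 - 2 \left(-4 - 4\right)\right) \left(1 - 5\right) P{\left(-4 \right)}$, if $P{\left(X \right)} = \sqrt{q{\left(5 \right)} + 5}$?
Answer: $88 \sqrt{6} \approx 215.56$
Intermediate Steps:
$q{\left(d \right)} = 1$ ($q{\left(d \right)} = 2 - \frac{d}{d} = 2 - 1 = 1$)
$P{\left(X \right)} = \sqrt{6}$ ($P{\left(X \right)} = \sqrt{1 + 5} = \sqrt{6}$)
$\left(-38 - 2 \left(-4 - 4\right)\right) \left(1 - 5\right) P{\left(-4 \right)} = \left(-38 - 2 \left(-4 - 4\right)\right) \left(1 - 5\right) \sqrt{6} = \left(-38 - -16\right) \left(- 4 \sqrt{6}\right) = \left(-38 + 16\right) \left(- 4 \sqrt{6}\right) = - 22 \left(- 4 \sqrt{6}\right) = 88 \sqrt{6}$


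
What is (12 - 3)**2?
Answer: 81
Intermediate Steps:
(12 - 3)**2 = 9**2 = 81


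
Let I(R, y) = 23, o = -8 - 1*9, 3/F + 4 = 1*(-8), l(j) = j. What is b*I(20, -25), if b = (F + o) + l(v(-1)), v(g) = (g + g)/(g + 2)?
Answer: -1771/4 ≈ -442.75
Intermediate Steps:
v(g) = 2*g/(2 + g) (v(g) = (2*g)/(2 + g) = 2*g/(2 + g))
F = -¼ (F = 3/(-4 + 1*(-8)) = 3/(-4 - 8) = 3/(-12) = 3*(-1/12) = -¼ ≈ -0.25000)
o = -17 (o = -8 - 9 = -17)
b = -77/4 (b = (-¼ - 17) + 2*(-1)/(2 - 1) = -69/4 + 2*(-1)/1 = -69/4 + 2*(-1)*1 = -69/4 - 2 = -77/4 ≈ -19.250)
b*I(20, -25) = -77/4*23 = -1771/4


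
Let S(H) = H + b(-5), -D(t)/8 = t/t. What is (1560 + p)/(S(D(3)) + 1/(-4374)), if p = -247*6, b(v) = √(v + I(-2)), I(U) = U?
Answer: -1705518828/194061883 - 1492286328*I*√7/1358433181 ≈ -8.7885 - 2.9065*I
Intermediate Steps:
D(t) = -8 (D(t) = -8*t/t = -8*1 = -8)
b(v) = √(-2 + v) (b(v) = √(v - 2) = √(-2 + v))
p = -1482
S(H) = H + I*√7 (S(H) = H + √(-2 - 5) = H + √(-7) = H + I*√7)
(1560 + p)/(S(D(3)) + 1/(-4374)) = (1560 - 1482)/((-8 + I*√7) + 1/(-4374)) = 78/((-8 + I*√7) - 1/4374) = 78/(-34993/4374 + I*√7)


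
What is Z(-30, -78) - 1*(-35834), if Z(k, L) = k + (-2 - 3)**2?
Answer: 35829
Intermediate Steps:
Z(k, L) = 25 + k (Z(k, L) = k + (-5)**2 = k + 25 = 25 + k)
Z(-30, -78) - 1*(-35834) = (25 - 30) - 1*(-35834) = -5 + 35834 = 35829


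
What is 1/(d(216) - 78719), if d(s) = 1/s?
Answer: -216/17003303 ≈ -1.2703e-5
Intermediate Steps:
1/(d(216) - 78719) = 1/(1/216 - 78719) = 1/(-17003303/216) = -216/17003303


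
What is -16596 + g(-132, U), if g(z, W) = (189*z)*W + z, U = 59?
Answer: -1488660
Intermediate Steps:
g(z, W) = z + 189*W*z (g(z, W) = 189*W*z + z = z + 189*W*z)
-16596 + g(-132, U) = -16596 - 132*(1 + 189*59) = -16596 - 132*(1 + 11151) = -16596 - 132*11152 = -16596 - 1472064 = -1488660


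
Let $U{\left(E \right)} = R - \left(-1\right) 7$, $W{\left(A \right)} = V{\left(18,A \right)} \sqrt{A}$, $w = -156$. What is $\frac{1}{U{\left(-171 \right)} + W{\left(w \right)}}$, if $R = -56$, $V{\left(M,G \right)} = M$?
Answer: $- \frac{49}{52945} - \frac{36 i \sqrt{39}}{52945} \approx -0.00092549 - 0.0042463 i$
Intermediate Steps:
$W{\left(A \right)} = 18 \sqrt{A}$
$U{\left(E \right)} = -49$ ($U{\left(E \right)} = -56 - \left(-1\right) 7 = -56 - -7 = -56 + 7 = -49$)
$\frac{1}{U{\left(-171 \right)} + W{\left(w \right)}} = \frac{1}{-49 + 18 \sqrt{-156}} = \frac{1}{-49 + 18 \cdot 2 i \sqrt{39}} = \frac{1}{-49 + 36 i \sqrt{39}}$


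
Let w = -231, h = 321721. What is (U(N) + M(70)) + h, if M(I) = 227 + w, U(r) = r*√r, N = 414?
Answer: 321717 + 1242*√46 ≈ 3.3014e+5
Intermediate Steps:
U(r) = r^(3/2)
M(I) = -4 (M(I) = 227 - 231 = -4)
(U(N) + M(70)) + h = (414^(3/2) - 4) + 321721 = (1242*√46 - 4) + 321721 = (-4 + 1242*√46) + 321721 = 321717 + 1242*√46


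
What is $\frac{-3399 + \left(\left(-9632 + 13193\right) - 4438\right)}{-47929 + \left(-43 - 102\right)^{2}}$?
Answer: $\frac{1069}{6726} \approx 0.15894$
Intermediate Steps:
$\frac{-3399 + \left(\left(-9632 + 13193\right) - 4438\right)}{-47929 + \left(-43 - 102\right)^{2}} = \frac{-3399 + \left(3561 - 4438\right)}{-47929 + \left(-145\right)^{2}} = \frac{-3399 - 877}{-47929 + 21025} = - \frac{4276}{-26904} = \left(-4276\right) \left(- \frac{1}{26904}\right) = \frac{1069}{6726}$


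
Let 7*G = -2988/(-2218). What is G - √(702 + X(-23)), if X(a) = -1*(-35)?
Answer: 1494/7763 - √737 ≈ -26.955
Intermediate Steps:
X(a) = 35
G = 1494/7763 (G = (-2988/(-2218))/7 = (-2988*(-1/2218))/7 = (⅐)*(1494/1109) = 1494/7763 ≈ 0.19245)
G - √(702 + X(-23)) = 1494/7763 - √(702 + 35) = 1494/7763 - √737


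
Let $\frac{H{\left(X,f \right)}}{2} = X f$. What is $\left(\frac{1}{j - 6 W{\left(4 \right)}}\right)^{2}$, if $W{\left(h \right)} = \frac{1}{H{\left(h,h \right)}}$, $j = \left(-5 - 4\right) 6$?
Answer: $\frac{256}{751689} \approx 0.00034057$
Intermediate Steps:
$j = -54$ ($j = \left(-9\right) 6 = -54$)
$H{\left(X,f \right)} = 2 X f$
$W{\left(h \right)} = \frac{1}{2 h^{2}}$ ($W{\left(h \right)} = \frac{1}{2 h h} = \frac{1}{2 h^{2}}$)
$\left(\frac{1}{j - 6 W{\left(4 \right)}}\right)^{2} = \left(\frac{1}{-54 - 6 \frac{1}{2 \cdot 16}}\right)^{2} = \left(\frac{1}{-54 - 6 \cdot \frac{1}{2} \cdot \frac{1}{16}}\right)^{2} = \left(\frac{1}{-54 - \frac{3}{16}}\right)^{2} = \left(\frac{1}{- \frac{867}{16}}\right)^{2} = \left(- \frac{16}{867}\right)^{2} = \frac{256}{751689}$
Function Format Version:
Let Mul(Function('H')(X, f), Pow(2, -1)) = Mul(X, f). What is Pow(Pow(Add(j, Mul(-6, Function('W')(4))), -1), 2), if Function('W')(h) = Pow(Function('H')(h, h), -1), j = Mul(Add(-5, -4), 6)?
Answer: Rational(256, 751689) ≈ 0.00034057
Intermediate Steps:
j = -54 (j = Mul(-9, 6) = -54)
Function('H')(X, f) = Mul(2, X, f) (Function('H')(X, f) = Mul(2, Mul(X, f)) = Mul(2, X, f))
Function('W')(h) = Mul(Rational(1, 2), Pow(h, -2)) (Function('W')(h) = Pow(Mul(2, h, h), -1) = Pow(Mul(2, Pow(h, 2)), -1) = Mul(Rational(1, 2), Pow(h, -2)))
Pow(Pow(Add(j, Mul(-6, Function('W')(4))), -1), 2) = Pow(Pow(Add(-54, Mul(-6, Mul(Rational(1, 2), Pow(4, -2)))), -1), 2) = Pow(Pow(Add(-54, Mul(-6, Mul(Rational(1, 2), Rational(1, 16)))), -1), 2) = Pow(Pow(Add(-54, Mul(-6, Rational(1, 32))), -1), 2) = Pow(Pow(Add(-54, Rational(-3, 16)), -1), 2) = Pow(Pow(Rational(-867, 16), -1), 2) = Pow(Rational(-16, 867), 2) = Rational(256, 751689)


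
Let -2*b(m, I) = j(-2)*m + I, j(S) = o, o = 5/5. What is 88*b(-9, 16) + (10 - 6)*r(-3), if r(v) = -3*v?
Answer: -272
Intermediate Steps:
o = 1 (o = 5*(⅕) = 1)
j(S) = 1
b(m, I) = -I/2 - m/2 (b(m, I) = -(1*m + I)/2 = -(m + I)/2 = -(I + m)/2 = -I/2 - m/2)
88*b(-9, 16) + (10 - 6)*r(-3) = 88*(-½*16 - ½*(-9)) + (10 - 6)*(-3*(-3)) = 88*(-8 + 9/2) + 4*9 = 88*(-7/2) + 36 = -308 + 36 = -272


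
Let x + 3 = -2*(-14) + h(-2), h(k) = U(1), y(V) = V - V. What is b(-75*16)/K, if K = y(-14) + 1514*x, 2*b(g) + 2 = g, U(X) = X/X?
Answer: -601/39364 ≈ -0.015268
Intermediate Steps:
y(V) = 0
U(X) = 1
h(k) = 1
b(g) = -1 + g/2
x = 26 (x = -3 + (-2*(-14) + 1) = -3 + (28 + 1) = -3 + 29 = 26)
K = 39364 (K = 0 + 1514*26 = 0 + 39364 = 39364)
b(-75*16)/K = (-1 + (-75*16)/2)/39364 = (-1 + (1/2)*(-1200))*(1/39364) = (-1 - 600)*(1/39364) = -601*1/39364 = -601/39364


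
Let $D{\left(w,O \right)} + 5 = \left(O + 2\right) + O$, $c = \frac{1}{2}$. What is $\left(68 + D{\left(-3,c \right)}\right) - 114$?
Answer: $-48$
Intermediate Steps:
$c = \frac{1}{2} \approx 0.5$
$D{\left(w,O \right)} = -3 + 2 O$ ($D{\left(w,O \right)} = -5 + \left(\left(O + 2\right) + O\right) = -5 + \left(\left(2 + O\right) + O\right) = -5 + \left(2 + 2 O\right) = -3 + 2 O$)
$\left(68 + D{\left(-3,c \right)}\right) - 114 = \left(68 + \left(-3 + 2 \cdot \frac{1}{2}\right)\right) - 114 = \left(68 + \left(-3 + 1\right)\right) - 114 = \left(68 - 2\right) - 114 = 66 - 114 = -48$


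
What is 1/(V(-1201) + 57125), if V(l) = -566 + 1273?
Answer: 1/57832 ≈ 1.7291e-5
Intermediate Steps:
V(l) = 707
1/(V(-1201) + 57125) = 1/(707 + 57125) = 1/57832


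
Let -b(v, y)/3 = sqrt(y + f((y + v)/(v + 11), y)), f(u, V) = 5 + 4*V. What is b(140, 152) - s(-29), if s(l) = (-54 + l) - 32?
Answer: 115 - 9*sqrt(85) ≈ 32.024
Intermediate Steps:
s(l) = -86 + l
b(v, y) = -3*sqrt(5 + 5*y) (b(v, y) = -3*sqrt(y + (5 + 4*y)) = -3*sqrt(5 + 5*y))
b(140, 152) - s(-29) = -3*sqrt(5 + 5*152) - (-86 - 29) = -3*sqrt(5 + 760) - 1*(-115) = -9*sqrt(85) + 115 = 115 - 9*sqrt(85)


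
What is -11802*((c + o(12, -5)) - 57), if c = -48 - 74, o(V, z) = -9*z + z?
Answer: 1640478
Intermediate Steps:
o(V, z) = -8*z
c = -122
-11802*((c + o(12, -5)) - 57) = -11802*((-122 - 8*(-5)) - 57) = -11802*((-122 + 40) - 57) = -11802*(-82 - 57) = -11802*(-139) = 1640478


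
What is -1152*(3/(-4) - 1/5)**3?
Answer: 123462/125 ≈ 987.70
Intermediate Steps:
-1152*(3/(-4) - 1/5)**3 = -1152*(3*(-1/4) - 1*1/5)**3 = -1152*(-3/4 - 1/5)**3 = -1152*(-19/20)**3 = -1152*(-6859/8000) = 123462/125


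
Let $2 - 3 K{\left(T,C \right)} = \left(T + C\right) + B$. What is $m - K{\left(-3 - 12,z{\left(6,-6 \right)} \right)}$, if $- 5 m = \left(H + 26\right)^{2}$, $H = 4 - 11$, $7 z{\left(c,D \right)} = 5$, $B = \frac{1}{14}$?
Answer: $- \frac{16297}{210} \approx -77.605$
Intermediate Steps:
$B = \frac{1}{14} \approx 0.071429$
$z{\left(c,D \right)} = \frac{5}{7}$ ($z{\left(c,D \right)} = \frac{1}{7} \cdot 5 = \frac{5}{7}$)
$H = -7$
$m = - \frac{361}{5}$ ($m = - \frac{\left(-7 + 26\right)^{2}}{5} = - \frac{19^{2}}{5} = \left(- \frac{1}{5}\right) 361 = - \frac{361}{5} \approx -72.2$)
$K{\left(T,C \right)} = \frac{9}{14} - \frac{C}{3} - \frac{T}{3}$ ($K{\left(T,C \right)} = \frac{2}{3} - \frac{\left(T + C\right) + \frac{1}{14}}{3} = \frac{2}{3} - \frac{\left(C + T\right) + \frac{1}{14}}{3} = \frac{2}{3} - \frac{\frac{1}{14} + C + T}{3} = \frac{2}{3} - \left(\frac{1}{42} + \frac{C}{3} + \frac{T}{3}\right) = \frac{9}{14} - \frac{C}{3} - \frac{T}{3}$)
$m - K{\left(-3 - 12,z{\left(6,-6 \right)} \right)} = - \frac{361}{5} - \left(\frac{9}{14} - \frac{5}{21} - \frac{-3 - 12}{3}\right) = - \frac{361}{5} - \left(\frac{9}{14} - \frac{5}{21} - -5\right) = - \frac{361}{5} - \left(\frac{9}{14} - \frac{5}{21} + 5\right) = - \frac{361}{5} - \frac{227}{42} = - \frac{16297}{210}$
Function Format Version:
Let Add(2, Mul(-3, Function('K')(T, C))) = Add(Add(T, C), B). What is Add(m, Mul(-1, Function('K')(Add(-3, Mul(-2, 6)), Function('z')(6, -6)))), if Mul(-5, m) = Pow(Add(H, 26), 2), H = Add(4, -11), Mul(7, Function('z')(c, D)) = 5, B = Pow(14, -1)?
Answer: Rational(-16297, 210) ≈ -77.605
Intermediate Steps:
B = Rational(1, 14) ≈ 0.071429
Function('z')(c, D) = Rational(5, 7) (Function('z')(c, D) = Mul(Rational(1, 7), 5) = Rational(5, 7))
H = -7
m = Rational(-361, 5) (m = Mul(Rational(-1, 5), Pow(Add(-7, 26), 2)) = Mul(Rational(-1, 5), Pow(19, 2)) = Mul(Rational(-1, 5), 361) = Rational(-361, 5) ≈ -72.200)
Function('K')(T, C) = Add(Rational(9, 14), Mul(Rational(-1, 3), C), Mul(Rational(-1, 3), T)) (Function('K')(T, C) = Add(Rational(2, 3), Mul(Rational(-1, 3), Add(Add(T, C), Rational(1, 14)))) = Add(Rational(2, 3), Mul(Rational(-1, 3), Add(Add(C, T), Rational(1, 14)))) = Add(Rational(2, 3), Mul(Rational(-1, 3), Add(Rational(1, 14), C, T))) = Add(Rational(2, 3), Add(Rational(-1, 42), Mul(Rational(-1, 3), C), Mul(Rational(-1, 3), T))) = Add(Rational(9, 14), Mul(Rational(-1, 3), C), Mul(Rational(-1, 3), T)))
Add(m, Mul(-1, Function('K')(Add(-3, Mul(-2, 6)), Function('z')(6, -6)))) = Add(Rational(-361, 5), Mul(-1, Add(Rational(9, 14), Mul(Rational(-1, 3), Rational(5, 7)), Mul(Rational(-1, 3), Add(-3, Mul(-2, 6)))))) = Add(Rational(-361, 5), Mul(-1, Add(Rational(9, 14), Rational(-5, 21), Mul(Rational(-1, 3), Add(-3, -12))))) = Add(Rational(-361, 5), Mul(-1, Add(Rational(9, 14), Rational(-5, 21), Mul(Rational(-1, 3), -15)))) = Add(Rational(-361, 5), Mul(-1, Add(Rational(9, 14), Rational(-5, 21), 5))) = Add(Rational(-361, 5), Mul(-1, Rational(227, 42))) = Add(Rational(-361, 5), Rational(-227, 42)) = Rational(-16297, 210)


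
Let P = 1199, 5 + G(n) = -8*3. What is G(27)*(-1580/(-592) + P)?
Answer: -5157563/148 ≈ -34848.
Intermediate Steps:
G(n) = -29 (G(n) = -5 - 8*3 = -5 - 24 = -29)
G(27)*(-1580/(-592) + P) = -29*(-1580/(-592) + 1199) = -29*(-1580*(-1/592) + 1199) = -29*(395/148 + 1199) = -29*177847/148 = -5157563/148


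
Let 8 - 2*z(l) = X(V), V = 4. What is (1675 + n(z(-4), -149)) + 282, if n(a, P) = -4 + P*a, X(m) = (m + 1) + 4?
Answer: 4055/2 ≈ 2027.5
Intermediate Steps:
X(m) = 5 + m (X(m) = (1 + m) + 4 = 5 + m)
z(l) = -½ (z(l) = 4 - (5 + 4)/2 = 4 - ½*9 = 4 - 9/2 = -½)
(1675 + n(z(-4), -149)) + 282 = (1675 + (-4 - 149*(-½))) + 282 = (1675 + (-4 + 149/2)) + 282 = (1675 + 141/2) + 282 = 3491/2 + 282 = 4055/2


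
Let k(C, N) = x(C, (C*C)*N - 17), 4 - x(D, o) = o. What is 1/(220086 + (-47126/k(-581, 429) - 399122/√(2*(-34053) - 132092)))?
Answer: 3725799324373126047855192/820009741659051326343224930773 - 33749937610012241856*I*√200198/820009741659051326343224930773 ≈ 4.5436e-6 - 1.8416e-8*I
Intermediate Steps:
x(D, o) = 4 - o
k(C, N) = 21 - N*C² (k(C, N) = 4 - ((C*C)*N - 17) = 4 - (C²*N - 17) = 4 - (N*C² - 17) = 4 - (-17 + N*C²) = 4 + (17 - N*C²) = 21 - N*C²)
1/(220086 + (-47126/k(-581, 429) - 399122/√(2*(-34053) - 132092))) = 1/(220086 + (-47126/(21 - 1*429*(-581)²) - 399122/√(2*(-34053) - 132092))) = 1/(220086 + (-47126/(21 - 1*429*337561) - 399122/√(-68106 - 132092))) = 1/(220086 + (-47126/(21 - 144813669) - 399122*(-I*√200198/200198))) = 1/(220086 + (-47126/(-144813648) - 399122*(-I*√200198/200198))) = 1/(220086 + (-47126*(-1/144813648) - (-199561)*I*√200198/100099)) = 1/(220086 + (23563/72406824 + 199561*I*√200198/100099)) = 1/(15935728290427/72406824 + 199561*I*√200198/100099)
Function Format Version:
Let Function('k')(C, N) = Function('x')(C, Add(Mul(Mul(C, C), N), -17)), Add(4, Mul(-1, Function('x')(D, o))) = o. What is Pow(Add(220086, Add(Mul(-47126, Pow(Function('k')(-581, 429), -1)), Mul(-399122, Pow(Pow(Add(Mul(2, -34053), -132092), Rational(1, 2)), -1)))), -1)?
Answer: Add(Rational(3725799324373126047855192, 820009741659051326343224930773), Mul(Rational(-33749937610012241856, 820009741659051326343224930773), I, Pow(200198, Rational(1, 2)))) ≈ Add(4.5436e-6, Mul(-1.8416e-8, I))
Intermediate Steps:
Function('x')(D, o) = Add(4, Mul(-1, o))
Function('k')(C, N) = Add(21, Mul(-1, N, Pow(C, 2))) (Function('k')(C, N) = Add(4, Mul(-1, Add(Mul(Mul(C, C), N), -17))) = Add(4, Mul(-1, Add(Mul(Pow(C, 2), N), -17))) = Add(4, Mul(-1, Add(Mul(N, Pow(C, 2)), -17))) = Add(4, Mul(-1, Add(-17, Mul(N, Pow(C, 2))))) = Add(4, Add(17, Mul(-1, N, Pow(C, 2)))) = Add(21, Mul(-1, N, Pow(C, 2))))
Pow(Add(220086, Add(Mul(-47126, Pow(Function('k')(-581, 429), -1)), Mul(-399122, Pow(Pow(Add(Mul(2, -34053), -132092), Rational(1, 2)), -1)))), -1) = Pow(Add(220086, Add(Mul(-47126, Pow(Add(21, Mul(-1, 429, Pow(-581, 2))), -1)), Mul(-399122, Pow(Pow(Add(Mul(2, -34053), -132092), Rational(1, 2)), -1)))), -1) = Pow(Add(220086, Add(Mul(-47126, Pow(Add(21, Mul(-1, 429, 337561)), -1)), Mul(-399122, Pow(Pow(Add(-68106, -132092), Rational(1, 2)), -1)))), -1) = Pow(Add(220086, Add(Mul(-47126, Pow(Add(21, -144813669), -1)), Mul(-399122, Pow(Pow(-200198, Rational(1, 2)), -1)))), -1) = Pow(Add(220086, Add(Mul(-47126, Pow(-144813648, -1)), Mul(-399122, Pow(Mul(I, Pow(200198, Rational(1, 2))), -1)))), -1) = Pow(Add(220086, Add(Mul(-47126, Rational(-1, 144813648)), Mul(-399122, Mul(Rational(-1, 200198), I, Pow(200198, Rational(1, 2)))))), -1) = Pow(Add(220086, Add(Rational(23563, 72406824), Mul(Rational(199561, 100099), I, Pow(200198, Rational(1, 2))))), -1) = Pow(Add(Rational(15935728290427, 72406824), Mul(Rational(199561, 100099), I, Pow(200198, Rational(1, 2)))), -1)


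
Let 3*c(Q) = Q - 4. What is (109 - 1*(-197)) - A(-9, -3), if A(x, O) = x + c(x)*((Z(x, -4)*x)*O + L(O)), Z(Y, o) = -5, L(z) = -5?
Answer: -875/3 ≈ -291.67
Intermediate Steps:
c(Q) = -4/3 + Q/3 (c(Q) = (Q - 4)/3 = (-4 + Q)/3 = -4/3 + Q/3)
A(x, O) = x + (-5 - 5*O*x)*(-4/3 + x/3) (A(x, O) = x + (-4/3 + x/3)*((-5*x)*O - 5) = x + (-4/3 + x/3)*(-5*O*x - 5) = x + (-4/3 + x/3)*(-5 - 5*O*x) = x + (-5 - 5*O*x)*(-4/3 + x/3))
(109 - 1*(-197)) - A(-9, -3) = (109 - 1*(-197)) - (20/3 - 2/3*(-9) - 5/3*(-3)*(-9)*(-4 - 9)) = (109 + 197) - (20/3 + 6 - 5/3*(-3)*(-9)*(-13)) = 306 - (20/3 + 6 + 585) = 306 - 1*1793/3 = 306 - 1793/3 = -875/3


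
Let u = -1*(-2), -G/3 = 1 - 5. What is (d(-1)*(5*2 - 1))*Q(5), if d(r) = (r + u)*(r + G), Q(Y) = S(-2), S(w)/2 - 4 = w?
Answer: 396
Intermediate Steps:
S(w) = 8 + 2*w
G = 12 (G = -3*(1 - 5) = -3*(-4) = 12)
Q(Y) = 4 (Q(Y) = 8 + 2*(-2) = 8 - 4 = 4)
u = 2
d(r) = (2 + r)*(12 + r) (d(r) = (r + 2)*(r + 12) = (2 + r)*(12 + r))
(d(-1)*(5*2 - 1))*Q(5) = ((24 + (-1)² + 14*(-1))*(5*2 - 1))*4 = ((24 + 1 - 14)*(10 - 1))*4 = (11*9)*4 = 99*4 = 396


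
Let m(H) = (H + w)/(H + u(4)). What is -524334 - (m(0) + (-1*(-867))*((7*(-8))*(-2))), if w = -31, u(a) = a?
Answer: -2485721/4 ≈ -6.2143e+5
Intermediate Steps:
m(H) = (-31 + H)/(4 + H) (m(H) = (H - 31)/(H + 4) = (-31 + H)/(4 + H))
-524334 - (m(0) + (-1*(-867))*((7*(-8))*(-2))) = -524334 - ((-31 + 0)/(4 + 0) + (-1*(-867))*((7*(-8))*(-2))) = -524334 - (-31/4 + 867*(-56*(-2))) = -524334 - ((¼)*(-31) + 867*112) = -524334 - (-31/4 + 97104) = -524334 - 1*388385/4 = -524334 - 388385/4 = -2485721/4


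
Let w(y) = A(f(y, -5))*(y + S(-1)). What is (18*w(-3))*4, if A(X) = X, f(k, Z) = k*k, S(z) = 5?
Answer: 1296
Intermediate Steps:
f(k, Z) = k**2
w(y) = y**2*(5 + y) (w(y) = y**2*(y + 5) = y**2*(5 + y))
(18*w(-3))*4 = (18*((-3)**2*(5 - 3)))*4 = (18*(9*2))*4 = (18*18)*4 = 324*4 = 1296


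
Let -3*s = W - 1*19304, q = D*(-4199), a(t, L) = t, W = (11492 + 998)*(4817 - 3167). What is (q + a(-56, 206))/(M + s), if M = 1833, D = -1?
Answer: -12429/20583697 ≈ -0.00060383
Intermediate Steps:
W = 20608500 (W = 12490*1650 = 20608500)
q = 4199 (q = -1*(-4199) = 4199)
s = -20589196/3 (s = -(20608500 - 1*19304)/3 = -(20608500 - 19304)/3 = -⅓*20589196 = -20589196/3 ≈ -6.8631e+6)
(q + a(-56, 206))/(M + s) = (4199 - 56)/(1833 - 20589196/3) = 4143/(-20583697/3) = 4143*(-3/20583697) = -12429/20583697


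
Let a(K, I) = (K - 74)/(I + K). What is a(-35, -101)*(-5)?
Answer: -545/136 ≈ -4.0074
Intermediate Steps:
a(K, I) = (-74 + K)/(I + K)
a(-35, -101)*(-5) = ((-74 - 35)/(-101 - 35))*(-5) = (-109/(-136))*(-5) = -1/136*(-109)*(-5) = (109/136)*(-5) = -545/136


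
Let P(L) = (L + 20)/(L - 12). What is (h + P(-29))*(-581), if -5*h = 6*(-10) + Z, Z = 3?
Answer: -1383942/205 ≈ -6750.9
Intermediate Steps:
P(L) = (20 + L)/(-12 + L)
h = 57/5 (h = -(6*(-10) + 3)/5 = -(-60 + 3)/5 = -⅕*(-57) = 57/5 ≈ 11.400)
(h + P(-29))*(-581) = (57/5 + (20 - 29)/(-12 - 29))*(-581) = (57/5 - 9/(-41))*(-581) = (57/5 - 1/41*(-9))*(-581) = (57/5 + 9/41)*(-581) = (2382/205)*(-581) = -1383942/205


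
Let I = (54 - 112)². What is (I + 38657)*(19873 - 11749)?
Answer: 341378604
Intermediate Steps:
I = 3364 (I = (-58)² = 3364)
(I + 38657)*(19873 - 11749) = (3364 + 38657)*(19873 - 11749) = 42021*8124 = 341378604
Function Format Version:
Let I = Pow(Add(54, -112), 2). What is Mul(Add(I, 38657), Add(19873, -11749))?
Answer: 341378604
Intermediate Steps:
I = 3364 (I = Pow(-58, 2) = 3364)
Mul(Add(I, 38657), Add(19873, -11749)) = Mul(Add(3364, 38657), Add(19873, -11749)) = Mul(42021, 8124) = 341378604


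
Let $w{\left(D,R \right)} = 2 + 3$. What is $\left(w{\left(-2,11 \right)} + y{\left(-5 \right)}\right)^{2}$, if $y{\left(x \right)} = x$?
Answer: $0$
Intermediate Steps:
$w{\left(D,R \right)} = 5$
$\left(w{\left(-2,11 \right)} + y{\left(-5 \right)}\right)^{2} = \left(5 - 5\right)^{2} = 0^{2} = 0$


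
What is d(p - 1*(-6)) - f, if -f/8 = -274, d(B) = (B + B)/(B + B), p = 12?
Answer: -2191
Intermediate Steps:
d(B) = 1 (d(B) = (2*B)/((2*B)) = (2*B)*(1/(2*B)) = 1)
f = 2192 (f = -8*(-274) = 2192)
d(p - 1*(-6)) - f = 1 - 1*2192 = 1 - 2192 = -2191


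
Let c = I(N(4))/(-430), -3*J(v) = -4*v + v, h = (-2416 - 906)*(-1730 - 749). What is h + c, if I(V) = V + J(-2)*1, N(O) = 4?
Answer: 1770576169/215 ≈ 8.2352e+6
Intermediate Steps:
h = 8235238 (h = -3322*(-2479) = 8235238)
J(v) = v (J(v) = -(-4*v + v)/3 = -(-1)*v = v)
I(V) = -2 + V (I(V) = V - 2*1 = V - 2 = -2 + V)
c = -1/215 (c = (-2 + 4)/(-430) = 2*(-1/430) = -1/215 ≈ -0.0046512)
h + c = 8235238 - 1/215 = 1770576169/215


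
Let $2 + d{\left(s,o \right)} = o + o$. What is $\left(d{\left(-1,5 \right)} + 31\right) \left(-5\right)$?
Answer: $-195$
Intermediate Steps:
$d{\left(s,o \right)} = -2 + 2 o$ ($d{\left(s,o \right)} = -2 + \left(o + o\right) = -2 + 2 o$)
$\left(d{\left(-1,5 \right)} + 31\right) \left(-5\right) = \left(\left(-2 + 2 \cdot 5\right) + 31\right) \left(-5\right) = \left(\left(-2 + 10\right) + 31\right) \left(-5\right) = \left(8 + 31\right) \left(-5\right) = 39 \left(-5\right) = -195$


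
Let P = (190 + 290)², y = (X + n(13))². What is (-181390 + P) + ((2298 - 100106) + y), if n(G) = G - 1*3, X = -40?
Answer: -47898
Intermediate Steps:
n(G) = -3 + G (n(G) = G - 3 = -3 + G)
y = 900 (y = (-40 + (-3 + 13))² = (-40 + 10)² = (-30)² = 900)
P = 230400 (P = 480² = 230400)
(-181390 + P) + ((2298 - 100106) + y) = (-181390 + 230400) + ((2298 - 100106) + 900) = 49010 + (-97808 + 900) = 49010 - 96908 = -47898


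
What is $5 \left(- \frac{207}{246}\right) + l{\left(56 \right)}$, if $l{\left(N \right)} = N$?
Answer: $\frac{4247}{82} \approx 51.793$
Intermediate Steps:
$5 \left(- \frac{207}{246}\right) + l{\left(56 \right)} = 5 \left(- \frac{207}{246}\right) + 56 = 5 \left(\left(-207\right) \frac{1}{246}\right) + 56 = 5 \left(- \frac{69}{82}\right) + 56 = - \frac{345}{82} + 56 = \frac{4247}{82}$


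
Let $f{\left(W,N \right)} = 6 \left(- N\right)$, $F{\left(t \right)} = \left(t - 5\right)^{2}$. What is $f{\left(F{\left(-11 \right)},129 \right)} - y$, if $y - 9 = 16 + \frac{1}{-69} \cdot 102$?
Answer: $- \frac{18343}{23} \approx -797.52$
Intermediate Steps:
$F{\left(t \right)} = \left(-5 + t\right)^{2}$
$f{\left(W,N \right)} = - 6 N$
$y = \frac{541}{23}$ ($y = 9 + \left(16 + \frac{1}{-69} \cdot 102\right) = 9 + \left(16 - \frac{34}{23}\right) = 9 + \frac{334}{23} = \frac{541}{23} \approx 23.522$)
$f{\left(F{\left(-11 \right)},129 \right)} - y = \left(-6\right) 129 - \frac{541}{23} = -774 - \frac{541}{23} = - \frac{18343}{23}$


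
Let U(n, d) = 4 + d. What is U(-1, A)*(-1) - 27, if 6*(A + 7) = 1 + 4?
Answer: -149/6 ≈ -24.833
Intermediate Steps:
A = -37/6 (A = -7 + (1 + 4)/6 = -7 + (⅙)*5 = -7 + ⅚ = -37/6 ≈ -6.1667)
U(-1, A)*(-1) - 27 = (4 - 37/6)*(-1) - 27 = -13/6*(-1) - 27 = 13/6 - 27 = -149/6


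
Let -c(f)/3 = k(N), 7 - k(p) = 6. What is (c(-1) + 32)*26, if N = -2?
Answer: 754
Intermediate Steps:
k(p) = 1 (k(p) = 7 - 1*6 = 7 - 6 = 1)
c(f) = -3 (c(f) = -3*1 = -3)
(c(-1) + 32)*26 = (-3 + 32)*26 = 29*26 = 754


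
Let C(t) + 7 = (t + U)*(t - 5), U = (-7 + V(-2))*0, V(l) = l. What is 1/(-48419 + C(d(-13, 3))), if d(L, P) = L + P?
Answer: -1/48276 ≈ -2.0714e-5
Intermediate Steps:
U = 0 (U = (-7 - 2)*0 = -9*0 = 0)
C(t) = -7 + t*(-5 + t) (C(t) = -7 + (t + 0)*(t - 5) = -7 + t*(-5 + t))
1/(-48419 + C(d(-13, 3))) = 1/(-48419 + (-7 + (-13 + 3)**2 - 5*(-13 + 3))) = 1/(-48419 + (-7 + (-10)**2 - 5*(-10))) = 1/(-48419 + (-7 + 100 + 50)) = 1/(-48419 + 143) = 1/(-48276) = -1/48276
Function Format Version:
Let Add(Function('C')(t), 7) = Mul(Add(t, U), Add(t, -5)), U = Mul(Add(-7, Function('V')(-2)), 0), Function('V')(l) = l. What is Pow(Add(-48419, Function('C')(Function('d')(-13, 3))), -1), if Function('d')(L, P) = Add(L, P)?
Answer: Rational(-1, 48276) ≈ -2.0714e-5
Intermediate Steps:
U = 0 (U = Mul(Add(-7, -2), 0) = Mul(-9, 0) = 0)
Function('C')(t) = Add(-7, Mul(t, Add(-5, t))) (Function('C')(t) = Add(-7, Mul(Add(t, 0), Add(t, -5))) = Add(-7, Mul(t, Add(-5, t))))
Pow(Add(-48419, Function('C')(Function('d')(-13, 3))), -1) = Pow(Add(-48419, Add(-7, Pow(Add(-13, 3), 2), Mul(-5, Add(-13, 3)))), -1) = Pow(Add(-48419, Add(-7, Pow(-10, 2), Mul(-5, -10))), -1) = Pow(Add(-48419, Add(-7, 100, 50)), -1) = Pow(Add(-48419, 143), -1) = Pow(-48276, -1) = Rational(-1, 48276)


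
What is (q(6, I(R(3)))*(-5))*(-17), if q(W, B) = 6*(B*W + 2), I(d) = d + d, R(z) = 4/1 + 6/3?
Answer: 37740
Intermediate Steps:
R(z) = 6 (R(z) = 4*1 + 6*(⅓) = 4 + 2 = 6)
I(d) = 2*d
q(W, B) = 12 + 6*B*W (q(W, B) = 6*(2 + B*W) = 12 + 6*B*W)
(q(6, I(R(3)))*(-5))*(-17) = ((12 + 6*(2*6)*6)*(-5))*(-17) = ((12 + 6*12*6)*(-5))*(-17) = ((12 + 432)*(-5))*(-17) = (444*(-5))*(-17) = -2220*(-17) = 37740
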